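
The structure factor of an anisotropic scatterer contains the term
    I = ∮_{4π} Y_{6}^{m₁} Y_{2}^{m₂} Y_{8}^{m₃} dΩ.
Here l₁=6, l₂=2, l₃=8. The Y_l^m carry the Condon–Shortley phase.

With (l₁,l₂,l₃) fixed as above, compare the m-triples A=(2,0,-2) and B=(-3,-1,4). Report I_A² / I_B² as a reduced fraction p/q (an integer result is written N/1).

135/176

l's match ⇒ only the (l;m) 3-j factors differ between A and B.
A: triangle coeff Δ(6,2,8) = 1/30940; Σ_t [0,0]: t=0:+1/3870720 = 1/3870720; (3j)²=135/6188 [(6 2 8; 2 0 -2)], sign=+1
B: triangle coeff Δ(6,2,8) = 1/30940; Σ_t [0,0]: t=0:+1/13063680 = 1/13063680; (3j)²=44/1547 [(6 2 8; -3 -1 4)], sign=+1
I_A²/I_B² = (135/6188)/(44/1547) = 135/176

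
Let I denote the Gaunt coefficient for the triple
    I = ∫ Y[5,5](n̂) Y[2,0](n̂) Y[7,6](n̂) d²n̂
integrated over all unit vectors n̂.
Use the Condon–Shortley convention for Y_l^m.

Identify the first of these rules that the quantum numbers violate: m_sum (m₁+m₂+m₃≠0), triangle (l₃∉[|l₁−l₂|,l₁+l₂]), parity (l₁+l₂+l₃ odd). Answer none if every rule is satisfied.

m_sum

m₁+m₂+m₃ = 5 + 0 + 6 = 11  ✗
triangle: |5−2|=3 ≤ l₃=7 ≤ 5+2=7
parity: l₁+l₂+l₃ = 14 is even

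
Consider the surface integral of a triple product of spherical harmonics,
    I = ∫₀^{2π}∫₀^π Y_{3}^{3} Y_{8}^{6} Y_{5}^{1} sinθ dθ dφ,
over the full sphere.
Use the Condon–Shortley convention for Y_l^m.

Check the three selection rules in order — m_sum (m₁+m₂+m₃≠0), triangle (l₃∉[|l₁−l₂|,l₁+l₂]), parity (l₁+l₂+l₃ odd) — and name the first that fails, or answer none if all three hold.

m₁+m₂+m₃ = 3 + 6 + 1 = 10  ✗
triangle: |3−8|=5 ≤ l₃=5 ≤ 3+8=11
parity: l₁+l₂+l₃ = 16 is even

m_sum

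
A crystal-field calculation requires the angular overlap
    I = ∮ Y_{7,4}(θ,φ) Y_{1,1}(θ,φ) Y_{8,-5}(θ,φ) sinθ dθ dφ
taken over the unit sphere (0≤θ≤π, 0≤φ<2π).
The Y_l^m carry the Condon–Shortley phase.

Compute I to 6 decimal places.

-0.270230

Rules hold: Σm=0, L=16 even, 6≤8≤8.
N = 15·3·17 = 765
Δ = 0!·14!·2!/17! = 1/2040
Racah Σ t=0..0: t=0:+1/25401600 = 1/25401600
⇒ 3j(7 1 8; 0 0 0)² = 8/255, sgn +1
Racah Σ t=0..0: t=0:+1/479001600 = 1/479001600
⇒ 3j(7 1 8; 4 1 -5)² = 13/340, sgn -1
4πI² = N·(3j₀)²·(3jₘ)² = 78/85
I = -1·√(0.917647/4π) = -0.27022959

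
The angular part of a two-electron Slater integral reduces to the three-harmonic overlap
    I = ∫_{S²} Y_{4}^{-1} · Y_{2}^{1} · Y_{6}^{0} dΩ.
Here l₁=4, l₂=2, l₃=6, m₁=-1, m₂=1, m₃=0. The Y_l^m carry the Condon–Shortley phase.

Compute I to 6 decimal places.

Checks pass: Σm=0; 12 even; l₃=6∈[2,6].
(2·4+1)(2·2+1)(2·6+1) = 585
Δ: 0! 8! 4! / 13! → 1/6435
sum: t=0:+1/2304 = 1/2304
3j²(4 2 6; 0 0 0) = Δ·Π!·Σ² = 5/143  (sign +1)
sum: t=0:+1/4320 = 1/4320
3j²(4 2 6; -1 1 0) = Δ·Π!·Σ² = 8/429  (sign +1)
combine: 4πI² = 585·5/143·8/429 = 600/1573
take √, sign +1: I = 0.17422334

0.174223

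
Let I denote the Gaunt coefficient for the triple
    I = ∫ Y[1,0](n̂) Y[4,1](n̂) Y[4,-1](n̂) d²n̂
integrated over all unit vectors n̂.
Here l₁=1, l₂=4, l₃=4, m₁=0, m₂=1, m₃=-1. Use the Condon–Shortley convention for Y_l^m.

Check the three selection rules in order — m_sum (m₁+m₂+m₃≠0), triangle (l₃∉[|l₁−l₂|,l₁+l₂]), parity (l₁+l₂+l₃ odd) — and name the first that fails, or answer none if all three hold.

parity

azimuthal sum: 0 + 1 − 1 = 0  ✓
3 ≤ 4 ≤ 5 (triangle on l)  ✓
L = 1 + 4 + 4 = 9 (odd)  ✗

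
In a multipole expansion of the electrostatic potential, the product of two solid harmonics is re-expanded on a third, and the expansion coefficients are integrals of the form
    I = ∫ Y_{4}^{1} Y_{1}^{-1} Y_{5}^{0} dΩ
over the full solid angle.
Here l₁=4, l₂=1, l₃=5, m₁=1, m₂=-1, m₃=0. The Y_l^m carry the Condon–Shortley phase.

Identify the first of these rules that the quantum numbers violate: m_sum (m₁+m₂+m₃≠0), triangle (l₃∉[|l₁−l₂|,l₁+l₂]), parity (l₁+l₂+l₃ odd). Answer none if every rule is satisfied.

none

azimuthal sum: 1 − 1 + 0 = 0  ✓
3 ≤ 5 ≤ 5 (triangle on l)  ✓
L = 4 + 1 + 5 = 10 (even)  ✓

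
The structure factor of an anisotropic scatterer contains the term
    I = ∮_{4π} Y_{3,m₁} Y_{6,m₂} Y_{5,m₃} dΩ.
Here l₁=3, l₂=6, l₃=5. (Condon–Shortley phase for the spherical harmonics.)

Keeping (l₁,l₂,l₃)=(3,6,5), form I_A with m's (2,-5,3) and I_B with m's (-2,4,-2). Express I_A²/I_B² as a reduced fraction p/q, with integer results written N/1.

Shared (l₁,l₂,l₃)=(3,6,5): N and (l;000)² cancel in I_A²/I_B².
A: Δ = 4!·2!·8!/15! = 1/675675; Racah Σ t=0..1: t=0:+1/120960 t=1:−1/483840 = 1/161280; ⇒ 3j(3 6 5; 2 -5 3)² = 2/91, sgn +1
B: Δ = 4!·2!·8!/15! = 1/675675; Racah Σ t=3..4: t=3:−1/60480 t=4:+1/34560 = 1/80640; ⇒ 3j(3 6 5; -2 4 -2)² = 6/1001, sgn -1
I_A²/I_B² = (2/91)/(6/1001) = 11/3

11/3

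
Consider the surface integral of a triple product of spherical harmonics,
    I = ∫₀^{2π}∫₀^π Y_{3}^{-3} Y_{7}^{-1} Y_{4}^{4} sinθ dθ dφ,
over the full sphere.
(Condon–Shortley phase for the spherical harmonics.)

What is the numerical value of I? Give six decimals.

m-sum 0 ✓  L=14 even ✓  4≤4≤10 ✓
Π(2lᵢ+1) = 7×15×9 = 945
triangle coeff Δ(3,7,4) = 1/45045
Σ_t [3,3]: t=3:−1/20736 = -1/20736
(3j)²=35/1287 [(3 7 4; 0 0 0)], sign=-1
Σ_t [6,6]: t=6:+1/29030400 = 1/29030400
(3j)²=1/45045 [(3 7 4; -3 -1 4)], sign=+1
⇒ 4πI² = 35/61347
I = (-1)√(35/61347/(4π)) = -0.00673802

-0.006738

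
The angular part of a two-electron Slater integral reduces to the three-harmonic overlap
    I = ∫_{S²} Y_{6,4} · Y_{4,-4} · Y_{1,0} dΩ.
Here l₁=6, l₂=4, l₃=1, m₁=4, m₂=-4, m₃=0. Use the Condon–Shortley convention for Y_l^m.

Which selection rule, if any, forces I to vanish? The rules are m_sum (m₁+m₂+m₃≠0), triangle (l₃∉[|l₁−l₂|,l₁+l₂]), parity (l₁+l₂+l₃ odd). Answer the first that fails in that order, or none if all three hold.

azimuthal sum: 4 − 4 + 0 = 0  ✓
2 ≤ 1 ≤ 10 (triangle on l)  ✗
L = 6 + 4 + 1 = 11 (odd)

triangle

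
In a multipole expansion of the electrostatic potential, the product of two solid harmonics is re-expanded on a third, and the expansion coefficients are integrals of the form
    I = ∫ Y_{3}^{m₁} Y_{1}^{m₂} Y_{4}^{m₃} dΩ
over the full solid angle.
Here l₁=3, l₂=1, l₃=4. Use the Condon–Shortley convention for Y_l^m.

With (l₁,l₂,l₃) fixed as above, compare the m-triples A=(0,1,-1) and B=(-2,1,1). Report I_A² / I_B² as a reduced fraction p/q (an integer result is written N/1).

Shared (l₁,l₂,l₃)=(3,1,4): N and (l;000)² cancel in I_A²/I_B².
A: Δ = 0!·6!·2!/9! = 1/252; Racah Σ t=0..0: t=0:+1/72 = 1/72; ⇒ 3j(3 1 4; 0 1 -1)² = 5/126, sgn -1
B: Δ = 0!·6!·2!/9! = 1/252; Racah Σ t=0..0: t=0:+1/240 = 1/240; ⇒ 3j(3 1 4; -2 1 1)² = 1/84, sgn -1
I_A²/I_B² = (5/126)/(1/84) = 10/3

10/3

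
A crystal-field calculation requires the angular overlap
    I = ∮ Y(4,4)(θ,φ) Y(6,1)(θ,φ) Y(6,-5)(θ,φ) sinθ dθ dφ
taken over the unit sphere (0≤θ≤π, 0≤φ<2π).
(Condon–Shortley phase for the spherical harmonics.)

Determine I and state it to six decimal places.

-0.102536

Rules hold: Σm=0, L=16 even, 2≤6≤10.
N = 9·13·13 = 1521
Δ = 4!·4!·8!/17! = 1/15315300
Racah Σ t=0..4: t=0:+1/829440 t=1:−1/25920 t=2:+1/9216 t=3:−1/25920 t=4:+1/829440 = 7/207360
⇒ 3j(4 6 6; 0 0 0)² = 28/2431, sgn +1
Racah Σ t=0..0: t=0:+1/2903040 = 1/2903040
⇒ 3j(4 6 6; 4 1 -5)² = 5/663, sgn -1
4πI² = N·(3j₀)²·(3jₘ)² = 420/3179
I = -1·√(0.132117/4π) = -0.10253555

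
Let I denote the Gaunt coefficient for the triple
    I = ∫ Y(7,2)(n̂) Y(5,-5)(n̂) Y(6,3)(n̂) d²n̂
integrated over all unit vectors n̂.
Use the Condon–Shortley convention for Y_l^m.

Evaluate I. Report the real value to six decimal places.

0.140567

m-sum 0 ✓  L=18 even ✓  2≤6≤12 ✓
Π(2lᵢ+1) = 15×11×13 = 2145
triangle coeff Δ(7,5,6) = 1/174594420
Σ_t [1,5]: t=1:−1/4147200 t=2:+1/207360 t=3:−1/82944 t=4:+1/207360 t=5:−1/4147200 = -1/345600
(3j)²=420/46189 [(7 5 6; 0 0 0)], sign=-1
Σ_t [0,0]: t=0:+1/12441600 = 1/12441600
(3j)²=588/46189 [(7 5 6; 2 -5 3)], sign=-1
⇒ 4πI² = 3704400/14919047
I = (+1)√(3704400/14919047/(4π)) = 0.14056703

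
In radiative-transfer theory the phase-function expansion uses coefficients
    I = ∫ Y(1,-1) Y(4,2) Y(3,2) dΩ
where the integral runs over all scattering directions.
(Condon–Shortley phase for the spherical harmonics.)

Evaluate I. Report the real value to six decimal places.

m-sum = -1 + 2 + 2 = 3 ≠ 0 ⇒ I = 0

0.000000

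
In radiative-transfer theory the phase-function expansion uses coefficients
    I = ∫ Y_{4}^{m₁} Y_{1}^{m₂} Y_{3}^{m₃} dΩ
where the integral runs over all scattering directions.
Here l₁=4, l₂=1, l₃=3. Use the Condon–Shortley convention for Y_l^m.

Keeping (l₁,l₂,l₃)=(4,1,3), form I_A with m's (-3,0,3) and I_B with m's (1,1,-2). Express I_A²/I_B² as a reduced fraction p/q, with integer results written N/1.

Same 4,1,3: normalisation and zero-m 3j drop out of the ratio.
A: Δ: 2! 6! 0! / 9! → 1/252; sum: t=1:−1/720 = -1/720; 3j²(4 1 3; -3 0 3) = Δ·Π!·Σ² = 1/36  (sign -1)
B: Δ: 2! 6! 0! / 9! → 1/252; sum: t=2:+1/240 = 1/240; 3j²(4 1 3; 1 1 -2) = Δ·Π!·Σ² = 1/84  (sign -1)
I_A²/I_B² = (1/36)/(1/84) = 7/3

7/3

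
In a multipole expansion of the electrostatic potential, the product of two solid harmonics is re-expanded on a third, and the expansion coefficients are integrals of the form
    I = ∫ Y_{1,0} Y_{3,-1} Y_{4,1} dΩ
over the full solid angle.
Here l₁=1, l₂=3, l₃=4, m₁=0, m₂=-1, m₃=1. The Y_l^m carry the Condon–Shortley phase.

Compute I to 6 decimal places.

Rules hold: Σm=0, L=8 even, 2≤4≤4.
N = 3·7·9 = 189
Δ = 0!·2!·6!/9! = 1/252
Racah Σ t=0..0: t=0:+1/36 = 1/36
⇒ 3j(1 3 4; 0 0 0)² = 4/63, sgn +1
Racah Σ t=0..0: t=0:+1/48 = 1/48
⇒ 3j(1 3 4; 0 -1 1)² = 5/84, sgn -1
4πI² = N·(3j₀)²·(3jₘ)² = 5/7
I = -1·√(0.714286/4π) = -0.23841361

-0.238414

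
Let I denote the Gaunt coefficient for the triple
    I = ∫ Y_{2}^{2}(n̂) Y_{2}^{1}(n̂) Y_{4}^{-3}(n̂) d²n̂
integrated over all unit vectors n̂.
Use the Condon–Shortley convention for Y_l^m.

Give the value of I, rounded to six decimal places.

-0.238414

m-sum 0 ✓  L=8 even ✓  0≤4≤4 ✓
Π(2lᵢ+1) = 5×5×9 = 225
triangle coeff Δ(2,2,4) = 1/630
Σ_t [0,0]: t=0:+1/16 = 1/16
(3j)²=2/35 [(2 2 4; 0 0 0)], sign=+1
Σ_t [0,0]: t=0:+1/144 = 1/144
(3j)²=1/18 [(2 2 4; 2 1 -3)], sign=-1
⇒ 4πI² = 5/7
I = (-1)√(5/7/(4π)) = -0.23841361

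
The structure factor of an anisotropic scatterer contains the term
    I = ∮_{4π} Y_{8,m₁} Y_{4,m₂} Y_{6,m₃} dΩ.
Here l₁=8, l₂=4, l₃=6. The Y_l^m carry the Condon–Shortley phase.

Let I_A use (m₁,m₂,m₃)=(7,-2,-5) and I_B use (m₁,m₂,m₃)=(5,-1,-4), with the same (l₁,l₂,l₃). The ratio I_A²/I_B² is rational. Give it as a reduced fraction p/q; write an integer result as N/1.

Same 8,4,6: normalisation and zero-m 3j drop out of the ratio.
A: Δ: 6! 10! 2! / 19! → 1/23279256; sum: t=0:+1/522547200 t=1:−1/435456000 = -1/2612736000; 3j²(8 4 6; 7 -2 -5) = Δ·Π!·Σ² = 11/23256  (sign +1)
B: Δ: 6! 10! 2! / 19! → 1/23279256; sum: t=1:−1/19353600 t=2:+1/17418240 t=3:−1/261273600 = 1/522547200; 3j²(8 4 6; 5 -1 -4) = Δ·Π!·Σ² = 5/162792  (sign +1)
I_A²/I_B² = (11/23256)/(5/162792) = 77/5

77/5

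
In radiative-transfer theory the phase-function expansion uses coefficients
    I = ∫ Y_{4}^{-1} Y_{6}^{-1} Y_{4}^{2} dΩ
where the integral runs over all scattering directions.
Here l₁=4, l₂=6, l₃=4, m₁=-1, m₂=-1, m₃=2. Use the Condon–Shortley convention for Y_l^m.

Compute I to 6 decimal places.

0.097783

Rules hold: Σm=0, L=14 even, 2≤4≤10.
N = 9·13·9 = 1053
Δ = 6!·2!·6!/15! = 1/1261260
Racah Σ t=2..4: t=2:+1/4608 t=3:−1/1296 t=4:+1/4608 = -7/20736
⇒ 3j(4 6 4; 0 0 0)² = 20/1287, sgn -1
Racah Σ t=3..5: t=3:−1/3456 t=4:+1/5760 t=5:−1/172800 = -7/57600
⇒ 3j(4 6 4; -1 -1 2)² = 21/2860, sgn -1
4πI² = N·(3j₀)²·(3jₘ)² = 189/1573
I = +1·√(0.120153/4π) = 0.09778261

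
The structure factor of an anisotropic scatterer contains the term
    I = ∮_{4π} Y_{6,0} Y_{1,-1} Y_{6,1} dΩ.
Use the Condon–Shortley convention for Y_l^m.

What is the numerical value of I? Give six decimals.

L=13 odd ⇒ parity kills the (l;000) factor ⇒ I = 0

0.000000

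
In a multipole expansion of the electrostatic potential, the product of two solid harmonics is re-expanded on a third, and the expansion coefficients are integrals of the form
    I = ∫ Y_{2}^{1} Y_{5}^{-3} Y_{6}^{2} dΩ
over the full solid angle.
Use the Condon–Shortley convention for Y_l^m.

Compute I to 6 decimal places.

Σlᵢ=13 odd — θ-integrand is odd under cosθ→−cosθ; I=0

0.000000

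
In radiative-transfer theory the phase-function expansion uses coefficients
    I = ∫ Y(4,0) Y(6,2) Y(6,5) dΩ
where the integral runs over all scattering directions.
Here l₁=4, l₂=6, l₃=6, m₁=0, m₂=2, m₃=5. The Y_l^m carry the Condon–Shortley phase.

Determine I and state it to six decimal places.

m-sum = 0 + 2 + 5 = 7 ≠ 0 ⇒ I = 0

0.000000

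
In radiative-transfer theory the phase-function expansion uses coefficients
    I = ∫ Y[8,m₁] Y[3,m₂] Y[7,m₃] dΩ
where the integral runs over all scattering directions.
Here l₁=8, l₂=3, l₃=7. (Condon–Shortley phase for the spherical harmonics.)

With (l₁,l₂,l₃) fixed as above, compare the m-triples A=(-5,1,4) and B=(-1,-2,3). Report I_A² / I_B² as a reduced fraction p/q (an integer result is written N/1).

Shared (l₁,l₂,l₃)=(8,3,7): N and (l;000)² cancel in I_A²/I_B².
A: Δ = 4!·12!·2!/19! = 1/5290740; Racah Σ t=2..4: t=2:+1/319334400 t=3:−1/43545600 t=4:+1/104509440 = -59/5748019200; ⇒ 3j(8 3 7; -5 1 4)² = 3481/406980, sgn +1
B: Δ = 4!·12!·2!/19! = 1/5290740; Racah Σ t=0..1: t=0:+1/52254720 t=1:−1/11612160 = -1/14929920; ⇒ 3j(8 3 7; -1 -2 3)² = 1225/75582, sgn -1
I_A²/I_B² = (3481/406980)/(1225/75582) = 45253/85750

45253/85750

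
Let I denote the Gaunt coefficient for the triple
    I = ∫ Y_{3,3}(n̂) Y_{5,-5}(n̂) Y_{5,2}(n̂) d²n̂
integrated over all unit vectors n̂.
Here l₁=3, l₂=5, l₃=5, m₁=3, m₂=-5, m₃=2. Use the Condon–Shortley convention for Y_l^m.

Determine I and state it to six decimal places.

0.000000

Σlᵢ=13 odd — θ-integrand is odd under cosθ→−cosθ; I=0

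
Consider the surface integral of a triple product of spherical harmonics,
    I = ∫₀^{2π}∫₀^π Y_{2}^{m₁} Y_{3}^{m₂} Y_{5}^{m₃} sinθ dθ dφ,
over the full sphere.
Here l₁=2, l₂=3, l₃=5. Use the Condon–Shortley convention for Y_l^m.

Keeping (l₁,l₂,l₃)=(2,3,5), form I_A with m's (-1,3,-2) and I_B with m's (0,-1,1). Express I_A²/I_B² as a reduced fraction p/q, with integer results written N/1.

Shared (l₁,l₂,l₃)=(2,3,5): N and (l;000)² cancel in I_A²/I_B².
A: Δ = 0!·4!·6!/11! = 1/2310; Racah Σ t=0..0: t=0:+1/4320 = 1/4320; ⇒ 3j(2 3 5; -1 3 -2)² = 1/330, sgn -1
B: Δ = 0!·4!·6!/11! = 1/2310; Racah Σ t=0..0: t=0:+1/192 = 1/192; ⇒ 3j(2 3 5; 0 -1 1)² = 3/77, sgn +1
I_A²/I_B² = (1/330)/(3/77) = 7/90

7/90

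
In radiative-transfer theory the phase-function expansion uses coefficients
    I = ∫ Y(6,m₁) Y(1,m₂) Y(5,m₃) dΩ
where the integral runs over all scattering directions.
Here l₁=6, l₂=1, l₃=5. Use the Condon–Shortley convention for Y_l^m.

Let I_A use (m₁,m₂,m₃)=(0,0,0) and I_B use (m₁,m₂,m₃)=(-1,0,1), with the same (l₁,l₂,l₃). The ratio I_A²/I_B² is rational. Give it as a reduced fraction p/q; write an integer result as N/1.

Shared (l₁,l₂,l₃)=(6,1,5): N and (l;000)² cancel in I_A²/I_B².
A: Δ = 2!·10!·0!/13! = 1/858; Racah Σ t=1..1: t=1:−1/14400 = -1/14400; ⇒ 3j(6 1 5; 0 0 0)² = 6/143, sgn +1
B: Δ = 2!·10!·0!/13! = 1/858; Racah Σ t=1..1: t=1:−1/17280 = -1/17280; ⇒ 3j(6 1 5; -1 0 1)² = 35/858, sgn -1
I_A²/I_B² = (6/143)/(35/858) = 36/35

36/35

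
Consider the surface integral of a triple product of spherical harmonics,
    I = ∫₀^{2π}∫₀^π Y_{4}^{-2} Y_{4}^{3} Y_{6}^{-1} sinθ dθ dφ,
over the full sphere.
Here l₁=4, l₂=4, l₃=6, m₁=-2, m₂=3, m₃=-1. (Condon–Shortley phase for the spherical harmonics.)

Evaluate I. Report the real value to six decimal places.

Rules hold: Σm=0, L=14 even, 0≤6≤8.
N = 9·9·13 = 1053
Δ = 2!·6!·6!/15! = 1/1261260
Racah Σ t=0..2: t=0:+1/4608 t=1:−1/1296 t=2:+1/4608 = -7/20736
⇒ 3j(4 4 6; 0 0 0)² = 20/1287, sgn -1
Racah Σ t=1..2: t=1:−1/86400 t=2:+1/11520 = 13/172800
⇒ 3j(4 4 6; -2 3 -1)² = 13/660, sgn -1
4πI² = N·(3j₀)²·(3jₘ)² = 39/121
I = +1·√(0.322314/4π) = 0.16015286

0.160153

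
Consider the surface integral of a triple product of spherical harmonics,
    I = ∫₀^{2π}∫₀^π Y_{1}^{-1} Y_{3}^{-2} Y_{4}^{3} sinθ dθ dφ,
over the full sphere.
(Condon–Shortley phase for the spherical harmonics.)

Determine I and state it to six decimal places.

Checks pass: Σm=0; 8 even; l₃=4∈[2,4].
(2·1+1)(2·3+1)(2·4+1) = 189
Δ: 0! 2! 6! / 9! → 1/252
sum: t=0:+1/36 = 1/36
3j²(1 3 4; 0 0 0) = Δ·Π!·Σ² = 4/63  (sign +1)
sum: t=0:+1/240 = 1/240
3j²(1 3 4; -1 -2 3) = Δ·Π!·Σ² = 1/12  (sign -1)
combine: 4πI² = 189·4/63·1/12 = 1/1
take √, sign -1: I = -0.28209479

-0.282095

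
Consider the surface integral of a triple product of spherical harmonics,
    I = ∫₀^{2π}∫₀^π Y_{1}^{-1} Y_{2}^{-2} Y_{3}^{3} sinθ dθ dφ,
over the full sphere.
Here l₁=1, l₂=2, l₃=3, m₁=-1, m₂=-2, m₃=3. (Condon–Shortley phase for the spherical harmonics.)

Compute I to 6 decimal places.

-0.319865

Rules hold: Σm=0, L=6 even, 1≤3≤3.
N = 3·5·7 = 105
Δ = 0!·2!·4!/7! = 1/105
Racah Σ t=0..0: t=0:+1/4 = 1/4
⇒ 3j(1 2 3; 0 0 0)² = 3/35, sgn -1
Racah Σ t=0..0: t=0:+1/48 = 1/48
⇒ 3j(1 2 3; -1 -2 3)² = 1/7, sgn +1
4πI² = N·(3j₀)²·(3jₘ)² = 9/7
I = -1·√(1.28571/4π) = -0.31986543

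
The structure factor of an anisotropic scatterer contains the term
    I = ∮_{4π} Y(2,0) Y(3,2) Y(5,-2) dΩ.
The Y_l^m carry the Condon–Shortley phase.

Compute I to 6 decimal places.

0.190188

Rules hold: Σm=0, L=10 even, 1≤5≤5.
N = 5·7·11 = 385
Δ = 0!·4!·6!/11! = 1/2310
Racah Σ t=0..0: t=0:+1/144 = 1/144
⇒ 3j(2 3 5; 0 0 0)² = 10/231, sgn -1
Racah Σ t=0..0: t=0:+1/480 = 1/480
⇒ 3j(2 3 5; 0 2 -2)² = 3/110, sgn -1
4πI² = N·(3j₀)²·(3jₘ)² = 5/11
I = +1·√(0.454545/4π) = 0.19018827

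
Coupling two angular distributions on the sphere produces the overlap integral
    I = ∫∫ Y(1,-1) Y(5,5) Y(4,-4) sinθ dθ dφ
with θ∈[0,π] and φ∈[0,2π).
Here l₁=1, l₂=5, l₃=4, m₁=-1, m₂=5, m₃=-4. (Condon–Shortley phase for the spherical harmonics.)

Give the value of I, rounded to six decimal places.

-0.329416

Rules hold: Σm=0, L=10 even, 4≤4≤6.
N = 3·11·9 = 297
Δ = 2!·0!·8!/11! = 1/495
Racah Σ t=1..1: t=1:−1/576 = -1/576
⇒ 3j(1 5 4; 0 0 0)² = 5/99, sgn -1
Racah Σ t=2..2: t=2:+1/80640 = 1/80640
⇒ 3j(1 5 4; -1 5 -4)² = 1/11, sgn +1
4πI² = N·(3j₀)²·(3jₘ)² = 15/11
I = -1·√(1.36364/4π) = -0.32941575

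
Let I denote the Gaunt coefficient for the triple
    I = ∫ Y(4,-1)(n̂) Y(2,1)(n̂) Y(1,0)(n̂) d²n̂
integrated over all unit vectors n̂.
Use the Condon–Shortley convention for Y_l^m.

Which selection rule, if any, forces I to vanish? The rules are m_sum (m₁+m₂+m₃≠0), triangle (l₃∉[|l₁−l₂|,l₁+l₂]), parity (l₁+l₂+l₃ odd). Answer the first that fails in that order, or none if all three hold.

triangle

azimuthal sum: -1 + 1 + 0 = 0  ✓
2 ≤ 1 ≤ 6 (triangle on l)  ✗
L = 4 + 2 + 1 = 7 (odd)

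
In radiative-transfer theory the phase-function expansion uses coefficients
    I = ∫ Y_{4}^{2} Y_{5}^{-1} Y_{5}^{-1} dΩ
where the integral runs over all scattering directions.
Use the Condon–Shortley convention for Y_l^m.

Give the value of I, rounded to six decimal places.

m-sum 0 ✓  L=14 even ✓  1≤5≤9 ✓
Π(2lᵢ+1) = 9×11×11 = 1089
triangle coeff Δ(4,5,5) = 1/3153150
Σ_t [0,4]: t=0:+1/69120 t=1:−1/1728 t=2:+1/576 t=3:−1/1728 t=4:+1/69120 = 7/11520
(3j)²=2/143 [(4 5 5; 0 0 0)], sign=-1
Σ_t [0,2]: t=0:+1/4608 t=1:−1/1296 t=2:+1/4608 = -7/20736
(3j)²=20/1287 [(4 5 5; 2 -1 -1)], sign=-1
⇒ 4πI² = 40/169
I = (+1)√(40/169/(4π)) = 0.13724032

0.137240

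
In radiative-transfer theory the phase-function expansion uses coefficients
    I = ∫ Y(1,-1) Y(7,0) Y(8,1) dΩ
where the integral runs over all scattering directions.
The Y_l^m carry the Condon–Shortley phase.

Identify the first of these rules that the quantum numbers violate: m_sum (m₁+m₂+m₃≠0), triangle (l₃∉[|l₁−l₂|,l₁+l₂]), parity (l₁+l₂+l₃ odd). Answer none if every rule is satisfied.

none

azimuthal sum: -1 + 0 + 1 = 0  ✓
6 ≤ 8 ≤ 8 (triangle on l)  ✓
L = 1 + 7 + 8 = 16 (even)  ✓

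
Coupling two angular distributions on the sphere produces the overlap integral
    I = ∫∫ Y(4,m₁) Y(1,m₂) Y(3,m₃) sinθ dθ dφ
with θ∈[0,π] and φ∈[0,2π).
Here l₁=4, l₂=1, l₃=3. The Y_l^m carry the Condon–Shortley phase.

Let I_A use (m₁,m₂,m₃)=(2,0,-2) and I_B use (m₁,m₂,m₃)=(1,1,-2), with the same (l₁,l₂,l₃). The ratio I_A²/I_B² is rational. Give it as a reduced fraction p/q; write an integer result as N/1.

4/1

Shared (l₁,l₂,l₃)=(4,1,3): N and (l;000)² cancel in I_A²/I_B².
A: Δ = 2!·6!·0!/9! = 1/252; Racah Σ t=1..1: t=1:−1/120 = -1/120; ⇒ 3j(4 1 3; 2 0 -2)² = 1/21, sgn +1
B: Δ = 2!·6!·0!/9! = 1/252; Racah Σ t=2..2: t=2:+1/240 = 1/240; ⇒ 3j(4 1 3; 1 1 -2)² = 1/84, sgn -1
I_A²/I_B² = (1/21)/(1/84) = 4/1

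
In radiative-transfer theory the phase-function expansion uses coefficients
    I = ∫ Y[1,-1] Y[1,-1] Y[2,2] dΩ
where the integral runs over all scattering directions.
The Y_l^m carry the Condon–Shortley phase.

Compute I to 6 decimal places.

0.309019

Checks pass: Σm=0; 4 even; l₃=2∈[0,2].
(2·1+1)(2·1+1)(2·2+1) = 45
Δ: 0! 2! 2! / 5! → 1/30
sum: t=0:+1/1 = 1/1
3j²(1 1 2; 0 0 0) = Δ·Π!·Σ² = 2/15  (sign +1)
sum: t=0:+1/4 = 1/4
3j²(1 1 2; -1 -1 2) = Δ·Π!·Σ² = 1/5  (sign +1)
combine: 4πI² = 45·2/15·1/5 = 6/5
take √, sign +1: I = 0.30901936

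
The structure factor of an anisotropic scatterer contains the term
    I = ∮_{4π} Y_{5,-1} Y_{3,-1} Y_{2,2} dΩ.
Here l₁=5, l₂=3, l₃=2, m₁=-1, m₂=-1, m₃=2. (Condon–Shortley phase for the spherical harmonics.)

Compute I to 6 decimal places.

Checks pass: Σm=0; 10 even; l₃=2∈[2,8].
(2·5+1)(2·3+1)(2·2+1) = 385
Δ: 6! 4! 0! / 11! → 1/2310
sum: t=3:−1/144 = -1/144
3j²(5 3 2; 0 0 0) = Δ·Π!·Σ² = 10/231  (sign -1)
sum: t=2:+1/1152 = 1/1152
3j²(5 3 2; -1 -1 2) = Δ·Π!·Σ² = 1/154  (sign +1)
combine: 4πI² = 385·10/231·1/154 = 25/231
take √, sign -1: I = -0.09280237

-0.092802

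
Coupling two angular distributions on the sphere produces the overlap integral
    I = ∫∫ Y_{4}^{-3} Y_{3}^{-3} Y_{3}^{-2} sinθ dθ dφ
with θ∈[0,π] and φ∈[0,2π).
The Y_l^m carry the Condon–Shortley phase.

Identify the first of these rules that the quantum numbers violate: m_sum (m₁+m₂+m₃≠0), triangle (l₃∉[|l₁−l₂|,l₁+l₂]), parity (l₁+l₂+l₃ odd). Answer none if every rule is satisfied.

m_sum

m₁+m₂+m₃ = -3 − 3 − 2 = -8  ✗
triangle: |4−3|=1 ≤ l₃=3 ≤ 4+3=7
parity: l₁+l₂+l₃ = 10 is even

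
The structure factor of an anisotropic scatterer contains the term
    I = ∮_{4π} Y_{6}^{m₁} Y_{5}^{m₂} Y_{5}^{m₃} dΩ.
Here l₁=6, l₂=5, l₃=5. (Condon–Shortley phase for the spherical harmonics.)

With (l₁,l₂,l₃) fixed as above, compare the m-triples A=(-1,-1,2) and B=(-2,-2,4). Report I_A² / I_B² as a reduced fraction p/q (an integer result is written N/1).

128/105

Same 6,5,5: normalisation and zero-m 3j drop out of the ratio.
A: Δ: 6! 6! 4! / 17! → 1/28588560; sum: t=1:−1/518400 t=2:+1/23040 t=3:−1/10368 t=4:+1/41472 = -1/32400; 3j²(6 5 5; -1 -1 2) = Δ·Π!·Σ² = 128/12155  (sign +1)
B: Δ: 6! 6! 4! / 17! → 1/28588560; sum: t=2:+1/207360 t=3:−1/103680 = -1/207360; 3j²(6 5 5; -2 -2 4) = Δ·Π!·Σ² = 21/2431  (sign +1)
I_A²/I_B² = (128/12155)/(21/2431) = 128/105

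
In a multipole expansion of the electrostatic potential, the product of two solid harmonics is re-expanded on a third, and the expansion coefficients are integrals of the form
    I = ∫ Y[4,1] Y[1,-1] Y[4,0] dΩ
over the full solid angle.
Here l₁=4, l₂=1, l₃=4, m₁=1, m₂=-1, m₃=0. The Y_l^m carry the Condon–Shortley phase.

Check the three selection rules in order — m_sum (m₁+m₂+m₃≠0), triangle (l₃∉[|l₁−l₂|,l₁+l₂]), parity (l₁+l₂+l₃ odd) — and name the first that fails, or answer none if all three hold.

parity

m₁+m₂+m₃ = 1 − 1 + 0 = 0  ✓
triangle: |4−1|=3 ≤ l₃=4 ≤ 4+1=5  ✓
parity: l₁+l₂+l₃ = 9 is odd  ✗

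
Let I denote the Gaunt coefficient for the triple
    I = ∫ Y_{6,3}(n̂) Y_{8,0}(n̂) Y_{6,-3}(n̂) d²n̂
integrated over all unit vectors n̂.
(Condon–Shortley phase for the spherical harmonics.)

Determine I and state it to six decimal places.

Checks pass: Σm=0; 20 even; l₃=6∈[2,14].
(2·6+1)(2·8+1)(2·6+1) = 2873
Δ: 8! 4! 8! / 21! → 1/1309458150
sum: t=2:+1/49766400 t=3:−1/3110400 t=4:+1/1327104 t=5:−1/3110400 t=6:+1/49766400 = 1/6635520
3j²(6 8 6; 0 0 0) = Δ·Π!·Σ² = 350/46189  (sign +1)
sum: t=0:+1/9754214400 t=1:−1/101606400 t=2:+1/12441600 t=3:−1/12441600 = -19/1950842880
3j²(6 8 6; 3 0 -3) = Δ·Π!·Σ² = 19/34034  (sign +1)
combine: 4πI² = 2873·350/46189·19/34034 = 25/2057
take √, sign +1: I = 0.03109911

0.031099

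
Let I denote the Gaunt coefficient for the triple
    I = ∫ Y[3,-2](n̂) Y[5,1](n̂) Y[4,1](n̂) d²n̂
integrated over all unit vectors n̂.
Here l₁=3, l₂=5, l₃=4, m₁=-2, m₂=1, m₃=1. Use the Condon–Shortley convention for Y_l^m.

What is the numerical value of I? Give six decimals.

Checks pass: Σm=0; 12 even; l₃=4∈[2,8].
(2·3+1)(2·5+1)(2·4+1) = 693
Δ: 4! 2! 6! / 13! → 1/180180
sum: t=1:−1/576 t=2:+1/144 t=3:−1/576 = 1/288
3j²(3 5 4; 0 0 0) = Δ·Π!·Σ² = 20/1001  (sign +1)
sum: t=3:−1/432 t=4:+1/1152 = -5/3456
3j²(3 5 4; -2 1 1) = Δ·Π!·Σ² = 625/36036  (sign +1)
combine: 4πI² = 693·20/1001·625/36036 = 3125/13013
take √, sign +1: I = 0.13823925

0.138239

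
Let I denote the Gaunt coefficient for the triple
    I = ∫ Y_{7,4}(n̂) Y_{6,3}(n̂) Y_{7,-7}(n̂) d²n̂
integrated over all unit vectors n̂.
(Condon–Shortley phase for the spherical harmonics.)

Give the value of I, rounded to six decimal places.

-0.169125

Rules hold: Σm=0, L=20 even, 1≤7≤13.
N = 15·13·15 = 2925
Δ = 6!·8!·6!/21! = 1/2444321880
Racah Σ t=0..6: t=0:+1/2612736000 t=1:−1/20736000 t=2:+1/1658880 t=3:−1/746496 t=4:+1/1658880 t=5:−1/20736000 t=6:+1/2612736000 = -1/4354560
⇒ 3j(7 6 7; 0 0 0)² = 1000/138567, sgn +1
Racah Σ t=3..3: t=3:−1/1045094400 = -1/1045094400
⇒ 3j(7 6 7; 4 3 -7)² = 11/646, sgn -1
4πI² = N·(3j₀)²·(3jₘ)² = 37500/104329
I = -1·√(0.35944/4π) = -0.16912514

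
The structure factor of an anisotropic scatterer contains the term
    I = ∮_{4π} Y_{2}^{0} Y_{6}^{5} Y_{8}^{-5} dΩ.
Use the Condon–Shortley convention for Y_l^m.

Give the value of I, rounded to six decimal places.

Rules hold: Σm=0, L=16 even, 4≤8≤8.
N = 5·13·17 = 1105
Δ = 0!·4!·12!/17! = 1/30940
Racah Σ t=0..0: t=0:+1/2073600 = 1/2073600
⇒ 3j(2 6 8; 0 0 0)² = 28/1105, sgn +1
Racah Σ t=0..0: t=0:+1/159667200 = 1/159667200
⇒ 3j(2 6 8; 0 5 -5)² = 9/1190, sgn -1
4πI² = N·(3j₀)²·(3jₘ)² = 18/85
I = -1·√(0.211765/4π) = -0.12981410

-0.129814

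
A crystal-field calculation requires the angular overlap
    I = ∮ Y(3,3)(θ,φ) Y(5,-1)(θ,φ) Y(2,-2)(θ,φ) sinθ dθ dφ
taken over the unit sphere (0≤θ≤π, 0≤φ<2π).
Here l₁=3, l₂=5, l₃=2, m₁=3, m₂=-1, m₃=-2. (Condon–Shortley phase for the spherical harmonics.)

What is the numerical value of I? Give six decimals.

-0.023961

m-sum 0 ✓  L=10 even ✓  2≤2≤8 ✓
Π(2lᵢ+1) = 7×11×5 = 385
triangle coeff Δ(3,5,2) = 1/2310
Σ_t [3,3]: t=3:−1/144 = -1/144
(3j)²=10/231 [(3 5 2; 0 0 0)], sign=-1
Σ_t [0,0]: t=0:+1/17280 = 1/17280
(3j)²=1/2310 [(3 5 2; 3 -1 -2)], sign=+1
⇒ 4πI² = 5/693
I = (-1)√(5/693/(4π)) = -0.02396147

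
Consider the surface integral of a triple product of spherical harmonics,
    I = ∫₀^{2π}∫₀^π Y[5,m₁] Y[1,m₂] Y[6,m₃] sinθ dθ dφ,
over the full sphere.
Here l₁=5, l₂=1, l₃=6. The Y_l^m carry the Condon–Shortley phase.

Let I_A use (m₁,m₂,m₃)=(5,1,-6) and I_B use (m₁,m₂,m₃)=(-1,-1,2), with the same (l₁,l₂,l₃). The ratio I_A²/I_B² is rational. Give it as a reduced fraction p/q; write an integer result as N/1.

33/14

Shared (l₁,l₂,l₃)=(5,1,6): N and (l;000)² cancel in I_A²/I_B².
A: Δ = 0!·10!·2!/13! = 1/858; Racah Σ t=0..0: t=0:+1/7257600 = 1/7257600; ⇒ 3j(5 1 6; 5 1 -6)² = 1/13, sgn +1
B: Δ = 0!·10!·2!/13! = 1/858; Racah Σ t=0..0: t=0:+1/34560 = 1/34560; ⇒ 3j(5 1 6; -1 -1 2)² = 14/429, sgn +1
I_A²/I_B² = (1/13)/(14/429) = 33/14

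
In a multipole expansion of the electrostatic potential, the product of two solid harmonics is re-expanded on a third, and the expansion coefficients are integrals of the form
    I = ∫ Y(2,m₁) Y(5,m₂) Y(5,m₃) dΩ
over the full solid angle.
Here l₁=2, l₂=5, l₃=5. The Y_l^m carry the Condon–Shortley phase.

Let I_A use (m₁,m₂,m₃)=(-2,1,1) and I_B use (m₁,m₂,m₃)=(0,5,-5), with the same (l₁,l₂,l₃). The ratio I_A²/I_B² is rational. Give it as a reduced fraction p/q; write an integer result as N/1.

2/3

Shared (l₁,l₂,l₃)=(2,5,5): N and (l;000)² cancel in I_A²/I_B².
A: Δ = 2!·2!·8!/13! = 1/38610; Racah Σ t=2..2: t=2:+1/2304 = 1/2304; ⇒ 3j(2 5 5; -2 1 1)² = 5/143, sgn +1
B: Δ = 2!·2!·8!/13! = 1/38610; Racah Σ t=2..2: t=2:+1/161280 = 1/161280; ⇒ 3j(2 5 5; 0 5 -5)² = 15/286, sgn +1
I_A²/I_B² = (5/143)/(15/286) = 2/3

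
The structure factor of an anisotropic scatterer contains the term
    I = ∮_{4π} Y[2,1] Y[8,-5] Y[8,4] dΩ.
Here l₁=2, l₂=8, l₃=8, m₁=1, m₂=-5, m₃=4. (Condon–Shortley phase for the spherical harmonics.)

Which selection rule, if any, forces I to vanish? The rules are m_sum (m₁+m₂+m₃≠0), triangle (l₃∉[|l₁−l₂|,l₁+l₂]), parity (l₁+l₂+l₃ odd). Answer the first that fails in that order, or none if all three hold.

azimuthal sum: 1 − 5 + 4 = 0  ✓
6 ≤ 8 ≤ 10 (triangle on l)  ✓
L = 2 + 8 + 8 = 18 (even)  ✓

none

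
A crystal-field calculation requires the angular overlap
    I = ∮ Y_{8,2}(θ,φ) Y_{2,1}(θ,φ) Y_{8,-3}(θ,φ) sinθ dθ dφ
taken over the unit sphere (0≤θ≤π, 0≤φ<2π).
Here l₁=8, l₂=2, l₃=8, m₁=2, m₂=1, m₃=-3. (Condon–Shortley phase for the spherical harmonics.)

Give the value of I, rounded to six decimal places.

Rules hold: Σm=0, L=18 even, 6≤8≤10.
N = 17·5·17 = 1445
Δ = 2!·14!·2!/19! = 1/348840
Racah Σ t=0..2: t=0:+1/116121600 t=1:−1/25401600 t=2:+1/116121600 = -1/45158400
⇒ 3j(8 2 8; 0 0 0)² = 24/1615, sgn -1
Racah Σ t=1..2: t=1:−1/87091200 t=2:+1/174182400 = -1/174182400
⇒ 3j(8 2 8; 2 1 -3)² = 55/7752, sgn +1
4πI² = N·(3j₀)²·(3jₘ)² = 55/361
I = -1·√(0.152355/4π) = -0.11010900

-0.110109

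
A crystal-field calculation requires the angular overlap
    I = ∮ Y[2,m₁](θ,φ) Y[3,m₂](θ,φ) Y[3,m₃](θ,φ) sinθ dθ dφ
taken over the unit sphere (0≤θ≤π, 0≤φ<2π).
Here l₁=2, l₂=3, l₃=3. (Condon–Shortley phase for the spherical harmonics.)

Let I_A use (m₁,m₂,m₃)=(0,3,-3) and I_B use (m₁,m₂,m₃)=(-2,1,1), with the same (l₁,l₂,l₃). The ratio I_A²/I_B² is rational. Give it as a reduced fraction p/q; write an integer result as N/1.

25/24

Shared (l₁,l₂,l₃)=(2,3,3): N and (l;000)² cancel in I_A²/I_B².
A: Δ = 2!·2!·4!/9! = 1/3780; Racah Σ t=2..2: t=2:+1/96 = 1/96; ⇒ 3j(2 3 3; 0 3 -3)² = 5/84, sgn +1
B: Δ = 2!·2!·4!/9! = 1/3780; Racah Σ t=2..2: t=2:+1/16 = 1/16; ⇒ 3j(2 3 3; -2 1 1)² = 2/35, sgn +1
I_A²/I_B² = (5/84)/(2/35) = 25/24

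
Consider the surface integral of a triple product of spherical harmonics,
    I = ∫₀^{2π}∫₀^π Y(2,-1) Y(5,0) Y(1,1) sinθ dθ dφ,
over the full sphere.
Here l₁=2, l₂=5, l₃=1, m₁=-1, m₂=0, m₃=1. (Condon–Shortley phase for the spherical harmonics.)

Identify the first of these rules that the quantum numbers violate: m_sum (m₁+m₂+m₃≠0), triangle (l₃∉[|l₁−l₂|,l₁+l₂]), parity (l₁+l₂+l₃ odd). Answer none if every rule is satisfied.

azimuthal sum: -1 + 0 + 1 = 0  ✓
3 ≤ 1 ≤ 7 (triangle on l)  ✗
L = 2 + 5 + 1 = 8 (even)

triangle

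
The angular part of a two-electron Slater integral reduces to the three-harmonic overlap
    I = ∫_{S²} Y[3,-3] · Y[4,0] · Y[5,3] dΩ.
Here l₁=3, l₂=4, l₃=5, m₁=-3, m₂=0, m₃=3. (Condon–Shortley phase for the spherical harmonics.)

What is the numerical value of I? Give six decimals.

0.196280

m-sum 0 ✓  L=12 even ✓  1≤5≤7 ✓
Π(2lᵢ+1) = 7×9×11 = 693
triangle coeff Δ(3,4,5) = 1/180180
Σ_t [0,2]: t=0:+1/576 t=1:−1/144 t=2:+1/576 = -1/288
(3j)²=20/1001 [(3 4 5; 0 0 0)], sign=+1
Σ_t [2,2]: t=2:+1/2304 = 1/2304
(3j)²=5/143 [(3 4 5; -3 0 3)], sign=+1
⇒ 4πI² = 900/1859
I = (+1)√(900/1859/(4π)) = 0.19628026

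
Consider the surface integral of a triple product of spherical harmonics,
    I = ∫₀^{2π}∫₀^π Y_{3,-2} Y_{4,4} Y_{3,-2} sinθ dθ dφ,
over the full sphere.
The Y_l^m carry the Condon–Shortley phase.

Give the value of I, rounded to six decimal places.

0.214561

m-sum 0 ✓  L=10 even ✓  1≤3≤7 ✓
Π(2lᵢ+1) = 7×9×7 = 441
triangle coeff Δ(3,4,3) = 1/34650
Σ_t [1,3]: t=1:−1/72 t=2:+1/16 t=3:−1/72 = 5/144
(3j)²=2/77 [(3 4 3; 0 0 0)], sign=-1
Σ_t [4,4]: t=4:+1/576 = 1/576
(3j)²=5/99 [(3 4 3; -2 4 -2)], sign=-1
⇒ 4πI² = 70/121
I = (+1)√(70/121/(4π)) = 0.21456131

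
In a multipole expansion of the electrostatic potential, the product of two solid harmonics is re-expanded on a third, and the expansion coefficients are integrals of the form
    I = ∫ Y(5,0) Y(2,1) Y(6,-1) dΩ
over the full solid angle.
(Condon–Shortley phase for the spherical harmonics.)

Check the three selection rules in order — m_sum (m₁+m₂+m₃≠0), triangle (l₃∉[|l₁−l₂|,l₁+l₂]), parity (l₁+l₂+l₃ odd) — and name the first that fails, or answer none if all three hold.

parity

m₁+m₂+m₃ = 0 + 1 − 1 = 0  ✓
triangle: |5−2|=3 ≤ l₃=6 ≤ 5+2=7  ✓
parity: l₁+l₂+l₃ = 13 is odd  ✗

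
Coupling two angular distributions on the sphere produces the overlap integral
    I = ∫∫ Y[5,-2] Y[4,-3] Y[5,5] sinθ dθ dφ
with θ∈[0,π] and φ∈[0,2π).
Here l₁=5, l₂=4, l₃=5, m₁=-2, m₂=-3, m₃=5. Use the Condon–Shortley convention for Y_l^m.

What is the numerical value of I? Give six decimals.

m-sum 0 ✓  L=14 even ✓  1≤5≤9 ✓
Π(2lᵢ+1) = 11×9×11 = 1089
triangle coeff Δ(5,4,5) = 1/3153150
Σ_t [0,4]: t=0:+1/69120 t=1:−1/1728 t=2:+1/576 t=3:−1/1728 t=4:+1/69120 = 7/11520
(3j)²=2/143 [(5 4 5; 0 0 0)], sign=-1
Σ_t [1,1]: t=1:−1/103680 = -1/103680
(3j)²=7/429 [(5 4 5; -2 -3 5)], sign=-1
⇒ 4πI² = 42/169
I = (+1)√(42/169/(4π)) = 0.14062948

0.140629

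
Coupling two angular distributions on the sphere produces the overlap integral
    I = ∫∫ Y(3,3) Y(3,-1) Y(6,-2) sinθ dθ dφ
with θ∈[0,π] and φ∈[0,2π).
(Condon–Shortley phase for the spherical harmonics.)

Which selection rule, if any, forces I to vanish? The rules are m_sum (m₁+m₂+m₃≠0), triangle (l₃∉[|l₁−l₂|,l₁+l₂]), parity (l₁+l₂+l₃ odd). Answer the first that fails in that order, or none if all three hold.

none

m₁+m₂+m₃ = 3 − 1 − 2 = 0  ✓
triangle: |3−3|=0 ≤ l₃=6 ≤ 3+3=6  ✓
parity: l₁+l₂+l₃ = 12 is even  ✓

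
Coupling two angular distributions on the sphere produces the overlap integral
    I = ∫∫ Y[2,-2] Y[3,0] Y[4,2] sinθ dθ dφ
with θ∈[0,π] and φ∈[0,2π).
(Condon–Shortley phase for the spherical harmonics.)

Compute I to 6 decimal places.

0.000000

Σlᵢ=9 odd — θ-integrand is odd under cosθ→−cosθ; I=0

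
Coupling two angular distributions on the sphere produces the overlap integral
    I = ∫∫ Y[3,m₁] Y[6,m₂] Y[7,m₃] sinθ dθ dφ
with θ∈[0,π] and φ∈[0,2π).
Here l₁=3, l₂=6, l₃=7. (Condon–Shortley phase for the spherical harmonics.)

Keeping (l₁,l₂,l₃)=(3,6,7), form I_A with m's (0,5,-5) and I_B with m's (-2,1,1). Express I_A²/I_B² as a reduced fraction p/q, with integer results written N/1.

Same 3,6,7: normalisation and zero-m 3j drop out of the ratio.
A: Δ: 2! 4! 10! / 17! → 1/2042040; sum: t=1:−1/14515200 t=2:+1/4354560 = 1/6220800; 3j²(3 6 7; 0 5 -5) = Δ·Π!·Σ² = 77/4420  (sign +1)
B: Δ: 2! 4! 10! / 17! → 1/2042040; sum: t=1:−1/414720 t=2:+1/172800 = 7/2073600; 3j²(3 6 7; -2 1 1) = Δ·Π!·Σ² = 343/29172  (sign +1)
I_A²/I_B² = (77/4420)/(343/29172) = 363/245

363/245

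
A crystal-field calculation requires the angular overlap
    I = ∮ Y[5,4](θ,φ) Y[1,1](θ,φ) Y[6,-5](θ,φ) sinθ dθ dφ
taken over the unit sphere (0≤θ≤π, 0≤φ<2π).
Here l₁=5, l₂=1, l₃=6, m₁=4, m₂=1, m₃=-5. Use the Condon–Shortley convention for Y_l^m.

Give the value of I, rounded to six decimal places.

-0.303018

Rules hold: Σm=0, L=12 even, 4≤6≤6.
N = 11·3·13 = 429
Δ = 0!·10!·2!/13! = 1/858
Racah Σ t=0..0: t=0:+1/14400 = 1/14400
⇒ 3j(5 1 6; 0 0 0)² = 6/143, sgn +1
Racah Σ t=0..0: t=0:+1/725760 = 1/725760
⇒ 3j(5 1 6; 4 1 -5)² = 5/78, sgn -1
4πI² = N·(3j₀)²·(3jₘ)² = 15/13
I = -1·√(1.15385/4π) = -0.30301841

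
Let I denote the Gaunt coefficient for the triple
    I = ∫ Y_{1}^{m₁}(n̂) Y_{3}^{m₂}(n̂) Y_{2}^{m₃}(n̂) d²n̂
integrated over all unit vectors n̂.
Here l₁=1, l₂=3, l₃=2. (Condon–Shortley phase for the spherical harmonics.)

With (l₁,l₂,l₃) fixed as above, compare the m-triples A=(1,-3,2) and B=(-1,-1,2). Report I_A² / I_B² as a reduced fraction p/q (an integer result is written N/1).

l's match ⇒ only the (l;m) 3-j factors differ between A and B.
A: triangle coeff Δ(1,3,2) = 1/105; Σ_t [0,0]: t=0:+1/48 = 1/48; (3j)²=1/7 [(1 3 2; 1 -3 2)], sign=+1
B: triangle coeff Δ(1,3,2) = 1/105; Σ_t [2,2]: t=2:+1/48 = 1/48; (3j)²=1/105 [(1 3 2; -1 -1 2)], sign=+1
I_A²/I_B² = (1/7)/(1/105) = 15/1

15/1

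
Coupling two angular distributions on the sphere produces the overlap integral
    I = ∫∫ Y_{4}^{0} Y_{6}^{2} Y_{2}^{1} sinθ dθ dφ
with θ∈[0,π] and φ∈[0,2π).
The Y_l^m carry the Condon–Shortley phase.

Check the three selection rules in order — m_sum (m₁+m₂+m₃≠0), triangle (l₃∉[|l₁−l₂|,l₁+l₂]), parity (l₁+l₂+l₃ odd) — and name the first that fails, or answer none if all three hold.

azimuthal sum: 0 + 2 + 1 = 3  ✗
2 ≤ 2 ≤ 10 (triangle on l)
L = 4 + 6 + 2 = 12 (even)

m_sum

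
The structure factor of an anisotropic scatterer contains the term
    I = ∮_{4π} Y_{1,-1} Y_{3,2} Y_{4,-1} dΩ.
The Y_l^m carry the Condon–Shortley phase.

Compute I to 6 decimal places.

Checks pass: Σm=0; 8 even; l₃=4∈[2,4].
(2·1+1)(2·3+1)(2·4+1) = 189
Δ: 0! 2! 6! / 9! → 1/252
sum: t=0:+1/36 = 1/36
3j²(1 3 4; 0 0 0) = Δ·Π!·Σ² = 4/63  (sign +1)
sum: t=0:+1/240 = 1/240
3j²(1 3 4; -1 2 -1) = Δ·Π!·Σ² = 1/84  (sign -1)
combine: 4πI² = 189·4/63·1/84 = 1/7
take √, sign -1: I = -0.10662181

-0.106622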